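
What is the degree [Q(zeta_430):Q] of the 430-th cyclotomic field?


The degree equals Euler's totient phi(430).
430 = 2 * 5 * 43
phi(430) = 168

168


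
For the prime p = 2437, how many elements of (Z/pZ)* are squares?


For prime p, the number of non-zero quadratic residues is (p-1)/2.
= (2437-1)/2
= 1218

1218


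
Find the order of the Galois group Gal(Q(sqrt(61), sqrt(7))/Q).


The 2 square roots of distinct primes are multiplicatively independent over Q,
so [K:Q] = 2^2 and Gal(K/Q) is isomorphic to (Z/2Z)^2.
|Gal| = 2^2 = 4

4


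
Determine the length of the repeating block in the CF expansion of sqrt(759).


Run the CF algorithm for sqrt(759).
a_0 = floor(sqrt(759)) = 27; set m_0=0, q_0=1.
Recurrence: m' = q*a - m,  q' = (d - m'^2)/q,  a' = floor((a_0 + m')/q').
  step 1: m=27, q=30, a=1
  step 2: m=3, q=25, a=1
  step 3: m=22, q=11, a=4
  step 4: m=22, q=25, a=1
  step 5: m=3, q=30, a=1
  step 6: m=27, q=1, a=54
a_6 = 2*a_0 = 54, so the period closes here.
sqrt(759) = [27; 1, 1, 4, 1, 1, 54]
Period length = 6

6


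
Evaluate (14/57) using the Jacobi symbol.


Compute (14/57) via quadratic reciprocity:
  pull out 2: (2/57) = +1  (since 57 mod 8 = 1)
  reciprocity: (7/57) -> +(57/7)
  reduce: (1/7)
  (1/7) = 1
Product of signs = 1

1


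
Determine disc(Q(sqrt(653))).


For K = Q(sqrt(d)) with d squarefree: disc(K) = d if d = 1 mod 4, and disc(K) = 4d if d = 2 or 3 mod 4.
Here d = 653, and d mod 4 = 1.
d = 1 mod 4 (O_K = Z[(1+sqrt(d))/2]), so disc(K) = d = 653

653


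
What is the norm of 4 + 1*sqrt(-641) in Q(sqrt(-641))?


N(a + b*sqrt(d)) = a^2 - d*b^2
= (4)^2 - (-641)*(1)^2
= 16 + 641
= 657

657


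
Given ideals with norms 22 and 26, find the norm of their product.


N(IJ) = N(I) * N(J)
= 22 * 26
= 572

572


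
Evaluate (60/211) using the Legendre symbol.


p = 211 is prime, so compute (60/211) with the reciprocity algorithm (Jacobi-symbol steps: pull out 2s via (2/n), flip via reciprocity, reduce):
  pull out 2: (2/211) = -1  (since 211 mod 8 = 3)
  pull out 2: (2/211) = -1  (since 211 mod 8 = 3)
  reciprocity: (15/211) -> -(211/15)
  reduce: (1/15)
  (1/15) = 1
Product of signs = -1
(60/211) = -1

-1


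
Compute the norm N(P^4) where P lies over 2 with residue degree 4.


N(P^a) = p^(a*f)
= 2^(4*4)
= 2^16
= 65536

65536


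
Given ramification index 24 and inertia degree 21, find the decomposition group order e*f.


|D_P| = e * f
= 24 * 21
= 504

504


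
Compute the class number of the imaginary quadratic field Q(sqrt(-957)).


K = Q(sqrt(-957)). d mod 4 = 3, so D = disc(K) = 4d = -3828
h(K) equals the number of primitive reduced positive-definite forms (a, b, c) = a*x^2 + b*x*y + c*y^2 with b^2 - 4ac = D,
where reduced means |b| <= a <= c, with b >= 0 whenever |b| = a or a = c, and primitive means gcd(a, b, c) = 1.
Reduced forces 3a^2 <= |D| = 3828, so 1 <= a <= 35; b must have the parity of D, and c = (b^2 - D)/(4a) must be an integer >= a.
Enumerate a = 1..35, b in [-a, a]:
  a=1: (1, 0, 957)  [1]
  a=2: (2, 2, 479)  [1]
  a=3: (3, 0, 319)  [1]
  a=4..5: none
  a=6: (6, 6, 161)  [1]
  a=7: (7, -6, 138), (7, 6, 138)  [2]
  a=8..10: none
  a=11: (11, 0, 87)  [1]
  a=12..13: none
  a=14: (14, -6, 69), (14, 6, 69)  [2]
  a=15..20: none
  a=21: (21, -6, 46), (21, 6, 46)  [2]
  a=22: (22, 22, 49)  [1]
  a=23: (23, -6, 42), (23, 6, 42)  [2]
  a=24..28: none
  a=29: (29, 0, 33)  [1]
  a=30: none
  a=31: (31, 4, 31)  [1]
  a=32..35: none
Total reduced forms: 1 + 1 + 1 + 1 + 2 + 1 + 2 + 2 + 1 + 2 + 1 + 1 = 16
h = 16

16


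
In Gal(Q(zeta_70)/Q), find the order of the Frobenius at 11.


The Frobenius at p in Gal(Q(zeta_n)/Q) = (Z/nZ)* is the class of p, so its order is ord_70(11), the smallest k >= 1 with 11^k = 1 mod 70.
n = 70 = 2 * 5 * 7, phi(70) = 24; the order divides phi(n).
Divisors of 24: 1, 2, 3, 4, 6, 8, 12, 24
Repeated squaring mod 70: 11^1 = 11, 11^2 = 51, 11^4 = 11, 11^8 = 51, 11^16 = 11
Test divisors in increasing order:
  k=1: 11^1 = 11 mod 70
  k=2: 11^2 = 51 mod 70
  k=3: 11^3 = 51 * 11 = 1 mod 70  <- first divisor giving 1
Order = 3

3


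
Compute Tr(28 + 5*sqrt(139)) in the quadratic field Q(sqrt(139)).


Tr(a + b*sqrt(d)) = (a + b*sqrt(d)) + (a - b*sqrt(d)) = 2a
= 2 * (28)
= 56

56


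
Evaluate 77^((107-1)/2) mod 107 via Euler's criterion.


p = 107 is prime and the exponent is (p-1)/2 = 53, so by Euler's criterion 77^53 = (77/107) = +1 or -1 mod 107.
Compute by square-and-multiply:
  53 = 32 + 16 + 4 + 1 (binary 110101)
  Repeated squaring mod 107: 77^1 = 77, 77^2 = 44, 77^4 = 10, 77^8 = 100, 77^16 = 49, 77^32 = 47
  77^53 = 77^32 * 77^16 * 77^4 * 77^1 = 47 * 49 * 10 * 77 mod 107
    47 * 49 = 2303 = 56 mod 107
    56 * 10 = 560 = 25 mod 107
    25 * 77 = 1925 = 106 mod 107
  77^53 = 106 mod 107
Result 106 = p - 1 = -1 mod 107: 77 is a quadratic non-residue mod 107. As a residue in [0, p-1] the value is 106.
77^53 mod 107 = 106

106


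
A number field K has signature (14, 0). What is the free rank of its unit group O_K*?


By Dirichlet's unit theorem:
rank = r1 + r2 - 1
= 14 + 0 - 1
= 13

13


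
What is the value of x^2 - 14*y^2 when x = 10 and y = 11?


x^2 - d*y^2
= 10^2 - 14*11^2
= 100 - 1694
= -1594

-1594


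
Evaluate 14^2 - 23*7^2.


x^2 - d*y^2
= 14^2 - 23*7^2
= 196 - 1127
= -931

-931


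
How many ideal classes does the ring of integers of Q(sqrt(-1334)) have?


K = Q(sqrt(-1334)). d mod 4 = 2, so D = disc(K) = 4d = -5336
h(K) equals the number of primitive reduced positive-definite forms (a, b, c) = a*x^2 + b*x*y + c*y^2 with b^2 - 4ac = D,
where reduced means |b| <= a <= c, with b >= 0 whenever |b| = a or a = c, and primitive means gcd(a, b, c) = 1.
Reduced forces 3a^2 <= |D| = 5336, so 1 <= a <= 42; b must have the parity of D, and c = (b^2 - D)/(4a) must be an integer >= a.
Enumerate a = 1..42, b in [-a, a]:
  a=1: (1, 0, 1334)  [1]
  a=2: (2, 0, 667)  [1]
  a=3: (3, -2, 445), (3, 2, 445)  [2]
  a=4: none
  a=5: (5, -2, 267), (5, 2, 267)  [2]
  a=6: (6, -4, 223), (6, 4, 223)  [2]
  a=7..8: none
  a=9: (9, -8, 150), (9, 8, 150)  [2]
  a=10: (10, -8, 135), (10, 8, 135)  [2]
  a=11..14: none
  a=15: (15, -8, 90), (15, -2, 89), (15, 2, 89), (15, 8, 90)  [4]
  a=16: none
  a=17: (17, -6, 79), (17, 6, 79)  [2]
  a=18: (18, -8, 75), (18, 8, 75)  [2]
  a=19..22: none
  a=23: (23, 0, 58)  [1]
  a=24: none
  a=25: (25, -8, 54), (25, 8, 54)  [2]
  a=26: none
  a=27: (27, -8, 50), (27, 8, 50)  [2]
  a=28: none
  a=29: (29, 0, 46)  [1]
  a=30: (30, -28, 51), (30, -8, 45), (30, 8, 45), (30, 28, 51)  [4]
  a=31..33: none
  a=34: (34, -28, 45), (34, 28, 45)  [2]
  a=35..42: none
Total reduced forms: 1 + 1 + 2 + 2 + 2 + 2 + 2 + 4 + 2 + 2 + 1 + 2 + 2 + 1 + 4 + 2 = 32
h = 32

32


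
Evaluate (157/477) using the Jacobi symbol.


Compute (157/477) via quadratic reciprocity:
  reciprocity: (157/477) -> +(477/157)
  reduce: (6/157)
  pull out 2: (2/157) = -1  (since 157 mod 8 = 5)
  reciprocity: (3/157) -> +(157/3)
  reduce: (1/3)
  (1/3) = 1
Product of signs = -1

-1


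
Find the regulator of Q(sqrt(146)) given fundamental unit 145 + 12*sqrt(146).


epsilon = 145 + 12*sqrt(146)
= 289.9966
R = ln(289.9966)
= 5.6699

5.6699


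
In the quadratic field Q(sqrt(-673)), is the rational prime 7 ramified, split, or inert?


K = Q(sqrt(-673)). Since d mod 4 = 3, disc(K) = -2692.
Check p | disc: -2692 mod 7 = 3.
p does not divide disc. Compute Legendre symbol (d/p):
6^((7-1)/2) mod 7 = -1
(d/p) = -1, so p is inert: (p) stays prime with e=1, f=2, g=1.
Therefore p is inert.

inert


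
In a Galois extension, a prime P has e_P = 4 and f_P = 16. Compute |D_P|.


|D_P| = e * f
= 4 * 16
= 64

64


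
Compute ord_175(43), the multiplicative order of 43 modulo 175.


We want ord_175(43), the smallest k >= 1 with 43^k = 1 mod 175.
n = 175 = 5^2 * 7, phi(175) = 120; the order divides phi(n).
Divisors of 120: 1, 2, 3, 4, 5, 6, 8, 10, 12, 15, 20, 24, 30, 40, 60, 120
Repeated squaring mod 175: 43^1 = 43, 43^2 = 99, 43^4 = 1, 43^8 = 1, 43^16 = 1, 43^32 = 1, 43^64 = 1
Test divisors in increasing order:
  k=1: 43^1 = 43 mod 175
  k=2: 43^2 = 99 mod 175
  k=3: 43^3 = 99 * 43 = 57 mod 175
  k=4: 43^4 = 1 mod 175  <- first divisor giving 1
Order = 4

4


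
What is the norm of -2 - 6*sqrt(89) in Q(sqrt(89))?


N(a + b*sqrt(d)) = a^2 - d*b^2
= (-2)^2 - (89)*(-6)^2
= 4 - 3204
= -3200

-3200


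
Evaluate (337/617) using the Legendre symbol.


p = 617 is prime, so compute (337/617) with the reciprocity algorithm (Jacobi-symbol steps: pull out 2s via (2/n), flip via reciprocity, reduce):
  reciprocity: (337/617) -> +(617/337)
  reduce: (280/337)
  pull out 2: (2/337) = +1  (since 337 mod 8 = 1)
  pull out 2: (2/337) = +1  (since 337 mod 8 = 1)
  pull out 2: (2/337) = +1  (since 337 mod 8 = 1)
  reciprocity: (35/337) -> +(337/35)
  reduce: (22/35)
  pull out 2: (2/35) = -1  (since 35 mod 8 = 3)
  reciprocity: (11/35) -> -(35/11)
  reduce: (2/11)
  pull out 2: (2/11) = -1  (since 11 mod 8 = 3)
  (1/11) = 1
Product of signs = -1
(337/617) = -1

-1


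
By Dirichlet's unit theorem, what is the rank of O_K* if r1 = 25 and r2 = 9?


By Dirichlet's unit theorem:
rank = r1 + r2 - 1
= 25 + 9 - 1
= 33

33


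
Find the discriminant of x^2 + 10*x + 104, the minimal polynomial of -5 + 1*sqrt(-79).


The element -5 + 1*sqrt(-79) has minimal polynomial:
x^2 + 10*x + 104
Discriminant = (10)^2 - 4*(104)
= 100 - 416
= -316

-316


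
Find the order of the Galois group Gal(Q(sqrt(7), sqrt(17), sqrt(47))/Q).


The 3 square roots of distinct primes are multiplicatively independent over Q,
so [K:Q] = 2^3 and Gal(K/Q) is isomorphic to (Z/2Z)^3.
|Gal| = 2^3 = 8

8


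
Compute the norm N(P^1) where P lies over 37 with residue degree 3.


N(P^a) = p^(a*f)
= 37^(1*3)
= 37^3
= 50653

50653


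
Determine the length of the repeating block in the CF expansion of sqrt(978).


Run the CF algorithm for sqrt(978).
a_0 = floor(sqrt(978)) = 31; set m_0=0, q_0=1.
Recurrence: m' = q*a - m,  q' = (d - m'^2)/q,  a' = floor((a_0 + m')/q').
  step 1: m=31, q=17, a=3
  step 2: m=20, q=34, a=1
  step 3: m=14, q=23, a=1
  step 4: m=9, q=39, a=1
  step 5: m=30, q=2, a=30
  step 6: m=30, q=39, a=1
  step 7: m=9, q=23, a=1
  step 8: m=14, q=34, a=1
  step 9: m=20, q=17, a=3
  step 10: m=31, q=1, a=62
a_10 = 2*a_0 = 62, so the period closes here.
sqrt(978) = [31; 3, 1, 1, 1, 30, 1, 1, 1, 3, 62]
Period length = 10

10


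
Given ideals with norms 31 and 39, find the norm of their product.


N(IJ) = N(I) * N(J)
= 31 * 39
= 1209

1209


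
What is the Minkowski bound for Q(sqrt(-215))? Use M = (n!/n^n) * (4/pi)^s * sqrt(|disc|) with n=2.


d = -215, d mod 4 = 1, so disc(K) = d = -215; |disc(K)| = 215
Imaginary quadratic field, so n = 2, s = r2 = 1, r1 = 0
M = (n!/n^n) * (4/pi)^s * sqrt(|disc(K)|) = (2!/2^2) * (4/pi)^1 * sqrt(215)
= 0.5 * 1.273240 * 14.662878
= 9.3347

9.3347


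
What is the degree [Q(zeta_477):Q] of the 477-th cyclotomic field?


The degree equals Euler's totient phi(477).
477 = 3^2 * 53
phi(477) = 312

312


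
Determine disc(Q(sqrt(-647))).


For K = Q(sqrt(d)) with d squarefree: disc(K) = d if d = 1 mod 4, and disc(K) = 4d if d = 2 or 3 mod 4.
Here d = -647, and d mod 4 = 1.
d = 1 mod 4 (O_K = Z[(1+sqrt(d))/2]), so disc(K) = d = -647

-647


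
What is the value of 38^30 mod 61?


p = 61 is prime and the exponent is (p-1)/2 = 30, so by Euler's criterion 38^30 = (38/61) = +1 or -1 mod 61.
Compute by square-and-multiply:
  30 = 16 + 8 + 4 + 2 (binary 11110)
  Repeated squaring mod 61: 38^1 = 38, 38^2 = 41, 38^4 = 34, 38^8 = 58, 38^16 = 9
  38^30 = 38^16 * 38^8 * 38^4 * 38^2 = 9 * 58 * 34 * 41 mod 61
    9 * 58 = 522 = 34 mod 61
    34 * 34 = 1156 = 58 mod 61
    58 * 41 = 2378 = 60 mod 61
  38^30 = 60 mod 61
Result 60 = p - 1 = -1 mod 61: 38 is a quadratic non-residue mod 61. As a residue in [0, p-1] the value is 60.
38^30 mod 61 = 60

60


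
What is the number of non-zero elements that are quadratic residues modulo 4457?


For prime p, the number of non-zero quadratic residues is (p-1)/2.
= (4457-1)/2
= 2228

2228


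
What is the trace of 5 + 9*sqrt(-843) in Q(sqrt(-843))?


Tr(a + b*sqrt(d)) = (a + b*sqrt(d)) + (a - b*sqrt(d)) = 2a
= 2 * (5)
= 10

10


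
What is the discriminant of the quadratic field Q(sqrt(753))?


For K = Q(sqrt(d)) with d squarefree: disc(K) = d if d = 1 mod 4, and disc(K) = 4d if d = 2 or 3 mod 4.
Here d = 753, and d mod 4 = 1.
d = 1 mod 4 (O_K = Z[(1+sqrt(d))/2]), so disc(K) = d = 753

753


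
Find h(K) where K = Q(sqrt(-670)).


K = Q(sqrt(-670)). d mod 4 = 2, so D = disc(K) = 4d = -2680
h(K) equals the number of primitive reduced positive-definite forms (a, b, c) = a*x^2 + b*x*y + c*y^2 with b^2 - 4ac = D,
where reduced means |b| <= a <= c, with b >= 0 whenever |b| = a or a = c, and primitive means gcd(a, b, c) = 1.
Reduced forces 3a^2 <= |D| = 2680, so 1 <= a <= 29; b must have the parity of D, and c = (b^2 - D)/(4a) must be an integer >= a.
Enumerate a = 1..29, b in [-a, a]:
  a=1: (1, 0, 670)  [1]
  a=2: (2, 0, 335)  [1]
  a=3..4: none
  a=5: (5, 0, 134)  [1]
  a=6: none
  a=7: (7, -6, 97), (7, 6, 97)  [2]
  a=8..9: none
  a=10: (10, 0, 67)  [1]
  a=11: (11, -2, 61), (11, 2, 61)  [2]
  a=12..13: none
  a=14: (14, -8, 49), (14, 8, 49)  [2]
  a=15..21: none
  a=22: (22, -20, 35), (22, 20, 35)  [2]
  a=23..29: none
Total reduced forms: 1 + 1 + 1 + 2 + 1 + 2 + 2 + 2 = 12
h = 12

12


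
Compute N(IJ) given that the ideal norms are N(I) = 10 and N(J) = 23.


N(IJ) = N(I) * N(J)
= 10 * 23
= 230

230


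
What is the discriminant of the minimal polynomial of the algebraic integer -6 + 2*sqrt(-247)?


The element -6 + 2*sqrt(-247) has minimal polynomial:
x^2 + 12*x + 1024
Discriminant = (12)^2 - 4*(1024)
= 144 - 4096
= -3952

-3952


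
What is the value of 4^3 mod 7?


p = 7 is prime and the exponent is (p-1)/2 = 3, so by Euler's criterion 4^3 = (4/7) = +1 or -1 mod 7.
Compute by square-and-multiply:
  3 = 2 + 1 (binary 11)
  Repeated squaring mod 7: 4^1 = 4, 4^2 = 2
  4^3 = 4^2 * 4^1 = 2 * 4 mod 7
    2 * 4 = 8 = 1 mod 7
  4^3 = 1 mod 7
Result 1: 4 is a quadratic residue mod 7.
4^3 mod 7 = 1

1


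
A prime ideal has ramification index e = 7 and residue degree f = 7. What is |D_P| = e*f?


|D_P| = e * f
= 7 * 7
= 49

49


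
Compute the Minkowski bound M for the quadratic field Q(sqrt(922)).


d = 922, d mod 4 = 2, so disc(K) = 4d = 3688; |disc(K)| = 3688
Real quadratic field, so n = 2, s = r2 = 0, r1 = 2
M = (n!/n^n) * (4/pi)^s * sqrt(|disc(K)|) = (2!/2^2) * (4/pi)^0 * sqrt(3688)
= 0.5 * 1.000000 * 60.728906
= 30.3645

30.3645


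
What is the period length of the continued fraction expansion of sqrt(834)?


Run the CF algorithm for sqrt(834).
a_0 = floor(sqrt(834)) = 28; set m_0=0, q_0=1.
Recurrence: m' = q*a - m,  q' = (d - m'^2)/q,  a' = floor((a_0 + m')/q').
  step 1: m=28, q=50, a=1
  step 2: m=22, q=7, a=7
  step 3: m=27, q=15, a=3
  step 4: m=18, q=34, a=1
  step 5: m=16, q=17, a=2
  step 6: m=18, q=30, a=1
  step 7: m=12, q=23, a=1
  step 8: m=11, q=31, a=1
  step 9: m=20, q=14, a=3
  step 10: m=22, q=25, a=2
  step 11: m=28, q=2, a=28
  step 12: m=28, q=25, a=2
  step 13: m=22, q=14, a=3
  step 14: m=20, q=31, a=1
  step 15: m=11, q=23, a=1
  step 16: m=12, q=30, a=1
  step 17: m=18, q=17, a=2
  step 18: m=16, q=34, a=1
  step 19: m=18, q=15, a=3
  step 20: m=27, q=7, a=7
  step 21: m=22, q=50, a=1
  step 22: m=28, q=1, a=56
a_22 = 2*a_0 = 56, so the period closes here.
sqrt(834) = [28; 1, 7, 3, 1, 2, 1, 1, 1, 3, 2, 28, 2, 3, 1, 1, 1, 2, 1, 3, 7, 1, 56]
Period length = 22

22


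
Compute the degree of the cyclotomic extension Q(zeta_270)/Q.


The degree equals Euler's totient phi(270).
270 = 2 * 3^3 * 5
phi(270) = 72

72


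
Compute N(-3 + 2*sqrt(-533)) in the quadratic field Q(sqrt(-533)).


N(a + b*sqrt(d)) = a^2 - d*b^2
= (-3)^2 - (-533)*(2)^2
= 9 + 2132
= 2141

2141


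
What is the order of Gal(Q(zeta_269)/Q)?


|Gal(Q(zeta_269)/Q)| = phi(269)
= 268

268


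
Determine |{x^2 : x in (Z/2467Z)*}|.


For prime p, the number of non-zero quadratic residues is (p-1)/2.
= (2467-1)/2
= 1233

1233


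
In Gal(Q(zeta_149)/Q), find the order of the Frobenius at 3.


The Frobenius at p in Gal(Q(zeta_n)/Q) = (Z/nZ)* is the class of p, so its order is ord_149(3), the smallest k >= 1 with 3^k = 1 mod 149.
n = 149 = 149, phi(149) = 148; the order divides phi(n).
Divisors of 148: 1, 2, 4, 37, 74, 148
Repeated squaring mod 149: 3^1 = 3, 3^2 = 9, 3^4 = 81, 3^8 = 5, 3^16 = 25, 3^32 = 29, 3^64 = 96, 3^128 = 127
Test divisors in increasing order:
  k=1: 3^1 = 3 mod 149
  k=2: 3^2 = 9 mod 149
  k=4: 3^4 = 81 mod 149
  k=37: 3^37 = 29 * 81 * 3 = 44 mod 149
  k=74: 3^74 = 96 * 5 * 9 = 148 mod 149
  k=148: 3^148 = 127 * 25 * 81 = 1 mod 149  <- first divisor giving 1
Order = 148

148


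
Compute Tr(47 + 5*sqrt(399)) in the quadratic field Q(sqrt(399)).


Tr(a + b*sqrt(d)) = (a + b*sqrt(d)) + (a - b*sqrt(d)) = 2a
= 2 * (47)
= 94

94


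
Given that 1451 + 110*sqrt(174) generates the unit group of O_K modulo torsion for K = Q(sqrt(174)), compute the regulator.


epsilon = 1451 + 110*sqrt(174)
= 2901.9997
R = ln(2901.9997)
= 7.9732

7.9732


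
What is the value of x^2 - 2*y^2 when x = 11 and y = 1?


x^2 - d*y^2
= 11^2 - 2*1^2
= 121 - 2
= 119

119


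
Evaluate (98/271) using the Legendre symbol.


p = 271 is prime, so compute (98/271) with the reciprocity algorithm (Jacobi-symbol steps: pull out 2s via (2/n), flip via reciprocity, reduce):
  pull out 2: (2/271) = +1  (since 271 mod 8 = 7)
  reciprocity: (49/271) -> +(271/49)
  reduce: (26/49)
  pull out 2: (2/49) = +1  (since 49 mod 8 = 1)
  reciprocity: (13/49) -> +(49/13)
  reduce: (10/13)
  pull out 2: (2/13) = -1  (since 13 mod 8 = 5)
  reciprocity: (5/13) -> +(13/5)
  reduce: (3/5)
  reciprocity: (3/5) -> +(5/3)
  reduce: (2/3)
  pull out 2: (2/3) = -1  (since 3 mod 8 = 3)
  (1/3) = 1
Product of signs = 1
(98/271) = 1

1


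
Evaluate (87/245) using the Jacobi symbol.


Compute (87/245) via quadratic reciprocity:
  reciprocity: (87/245) -> +(245/87)
  reduce: (71/87)
  reciprocity: (71/87) -> -(87/71)
  reduce: (16/71)
  pull out 2: (2/71) = +1  (since 71 mod 8 = 7)
  pull out 2: (2/71) = +1  (since 71 mod 8 = 7)
  pull out 2: (2/71) = +1  (since 71 mod 8 = 7)
  pull out 2: (2/71) = +1  (since 71 mod 8 = 7)
  (1/71) = 1
Product of signs = -1

-1


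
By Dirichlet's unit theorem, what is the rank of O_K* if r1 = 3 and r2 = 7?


By Dirichlet's unit theorem:
rank = r1 + r2 - 1
= 3 + 7 - 1
= 9

9


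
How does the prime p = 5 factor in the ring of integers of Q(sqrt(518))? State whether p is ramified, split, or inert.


K = Q(sqrt(518)). Since d mod 4 = 2, disc(K) = 2072.
Check p | disc: 2072 mod 5 = 2.
p does not divide disc. Compute Legendre symbol (d/p):
3^((5-1)/2) mod 5 = -1
(d/p) = -1, so p is inert: (p) stays prime with e=1, f=2, g=1.
Therefore p is inert.

inert


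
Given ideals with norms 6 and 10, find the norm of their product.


N(IJ) = N(I) * N(J)
= 6 * 10
= 60

60


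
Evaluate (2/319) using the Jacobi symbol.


Compute (2/319) via quadratic reciprocity:
  pull out 2: (2/319) = +1  (since 319 mod 8 = 7)
  (1/319) = 1
Product of signs = 1

1


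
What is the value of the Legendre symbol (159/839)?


p = 839 is prime, so compute (159/839) with the reciprocity algorithm (Jacobi-symbol steps: pull out 2s via (2/n), flip via reciprocity, reduce):
  reciprocity: (159/839) -> -(839/159)
  reduce: (44/159)
  pull out 2: (2/159) = +1  (since 159 mod 8 = 7)
  pull out 2: (2/159) = +1  (since 159 mod 8 = 7)
  reciprocity: (11/159) -> -(159/11)
  reduce: (5/11)
  reciprocity: (5/11) -> +(11/5)
  reduce: (1/5)
  (1/5) = 1
Product of signs = 1
(159/839) = 1

1


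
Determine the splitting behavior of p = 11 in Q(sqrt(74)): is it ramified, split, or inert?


K = Q(sqrt(74)). Since d mod 4 = 2, disc(K) = 296.
Check p | disc: 296 mod 11 = 10.
p does not divide disc. Compute Legendre symbol (d/p):
8^((11-1)/2) mod 11 = -1
(d/p) = -1, so p is inert: (p) stays prime with e=1, f=2, g=1.
Therefore p is inert.

inert


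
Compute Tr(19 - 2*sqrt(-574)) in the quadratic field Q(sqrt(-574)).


Tr(a + b*sqrt(d)) = (a + b*sqrt(d)) + (a - b*sqrt(d)) = 2a
= 2 * (19)
= 38

38


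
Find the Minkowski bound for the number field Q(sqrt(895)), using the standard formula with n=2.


d = 895, d mod 4 = 3, so disc(K) = 4d = 3580; |disc(K)| = 3580
Real quadratic field, so n = 2, s = r2 = 0, r1 = 2
M = (n!/n^n) * (4/pi)^s * sqrt(|disc(K)|) = (2!/2^2) * (4/pi)^0 * sqrt(3580)
= 0.5 * 1.000000 * 59.833101
= 29.9166

29.9166


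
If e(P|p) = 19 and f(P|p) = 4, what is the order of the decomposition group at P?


|D_P| = e * f
= 19 * 4
= 76

76


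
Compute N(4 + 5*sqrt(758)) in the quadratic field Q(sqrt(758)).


N(a + b*sqrt(d)) = a^2 - d*b^2
= (4)^2 - (758)*(5)^2
= 16 - 18950
= -18934

-18934


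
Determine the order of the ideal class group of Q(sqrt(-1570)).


K = Q(sqrt(-1570)). d mod 4 = 2, so D = disc(K) = 4d = -6280
h(K) equals the number of primitive reduced positive-definite forms (a, b, c) = a*x^2 + b*x*y + c*y^2 with b^2 - 4ac = D,
where reduced means |b| <= a <= c, with b >= 0 whenever |b| = a or a = c, and primitive means gcd(a, b, c) = 1.
Reduced forces 3a^2 <= |D| = 6280, so 1 <= a <= 45; b must have the parity of D, and c = (b^2 - D)/(4a) must be an integer >= a.
Enumerate a = 1..45, b in [-a, a]:
  a=1: (1, 0, 1570)  [1]
  a=2: (2, 0, 785)  [1]
  a=3..4: none
  a=5: (5, 0, 314)  [1]
  a=6..9: none
  a=10: (10, 0, 157)  [1]
  a=11: (11, -10, 145), (11, 10, 145)  [2]
  a=12: none
  a=13: (13, -8, 122), (13, 8, 122)  [2]
  a=14..18: none
  a=19: (19, -16, 86), (19, 16, 86)  [2]
  a=20..21: none
  a=22: (22, -12, 73), (22, 12, 73)  [2]
  a=23..25: none
  a=26: (26, -8, 61), (26, 8, 61)  [2]
  a=27..28: none
  a=29: (29, -10, 55), (29, 10, 55)  [2]
  a=30..36: none
  a=37: (37, -26, 47), (37, 26, 47)  [2]
  a=38: (38, -16, 43), (38, 16, 43)  [2]
  a=39..45: none
Total reduced forms: 1 + 1 + 1 + 1 + 2 + 2 + 2 + 2 + 2 + 2 + 2 + 2 = 20
h = 20

20


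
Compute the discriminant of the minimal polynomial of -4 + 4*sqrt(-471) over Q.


The element -4 + 4*sqrt(-471) has minimal polynomial:
x^2 + 8*x + 7552
Discriminant = (8)^2 - 4*(7552)
= 64 - 30208
= -30144

-30144


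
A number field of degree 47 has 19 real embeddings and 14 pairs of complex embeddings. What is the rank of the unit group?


By Dirichlet's unit theorem:
rank = r1 + r2 - 1
= 19 + 14 - 1
= 32

32


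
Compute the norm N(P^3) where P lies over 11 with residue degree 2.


N(P^a) = p^(a*f)
= 11^(3*2)
= 11^6
= 1771561

1771561


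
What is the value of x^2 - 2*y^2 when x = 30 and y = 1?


x^2 - d*y^2
= 30^2 - 2*1^2
= 900 - 2
= 898

898


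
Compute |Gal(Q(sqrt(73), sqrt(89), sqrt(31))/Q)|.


The 3 square roots of distinct primes are multiplicatively independent over Q,
so [K:Q] = 2^3 and Gal(K/Q) is isomorphic to (Z/2Z)^3.
|Gal| = 2^3 = 8

8


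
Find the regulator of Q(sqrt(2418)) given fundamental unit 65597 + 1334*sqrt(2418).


epsilon = 65597 + 1334*sqrt(2418)
= 131194.0000
R = ln(131194.0000)
= 11.7844

11.7844


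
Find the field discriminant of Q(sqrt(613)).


For K = Q(sqrt(d)) with d squarefree: disc(K) = d if d = 1 mod 4, and disc(K) = 4d if d = 2 or 3 mod 4.
Here d = 613, and d mod 4 = 1.
d = 1 mod 4 (O_K = Z[(1+sqrt(d))/2]), so disc(K) = d = 613

613


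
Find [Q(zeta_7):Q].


The degree equals Euler's totient phi(7).
7 = 7
phi(7) = 6

6


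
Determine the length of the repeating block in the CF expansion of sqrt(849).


Run the CF algorithm for sqrt(849).
a_0 = floor(sqrt(849)) = 29; set m_0=0, q_0=1.
Recurrence: m' = q*a - m,  q' = (d - m'^2)/q,  a' = floor((a_0 + m')/q').
  step 1: m=29, q=8, a=7
  step 2: m=27, q=15, a=3
  step 3: m=18, q=35, a=1
  step 4: m=17, q=16, a=2
  step 5: m=15, q=39, a=1
  step 6: m=24, q=7, a=7
  step 7: m=25, q=32, a=1
  step 8: m=7, q=25, a=1
  step 9: m=18, q=21, a=2
  step 10: m=24, q=13, a=4
  step 11: m=28, q=5, a=11
  step 12: m=27, q=24, a=2
  step 13: m=21, q=17, a=2
  step 14: m=13, q=40, a=1
  step 15: m=27, q=3, a=18
  step 16: m=27, q=40, a=1
  step 17: m=13, q=17, a=2
  step 18: m=21, q=24, a=2
  step 19: m=27, q=5, a=11
  step 20: m=28, q=13, a=4
  step 21: m=24, q=21, a=2
  step 22: m=18, q=25, a=1
  step 23: m=7, q=32, a=1
  step 24: m=25, q=7, a=7
  step 25: m=24, q=39, a=1
  step 26: m=15, q=16, a=2
  step 27: m=17, q=35, a=1
  step 28: m=18, q=15, a=3
  step 29: m=27, q=8, a=7
  step 30: m=29, q=1, a=58
a_30 = 2*a_0 = 58, so the period closes here.
sqrt(849) = [29; 7, 3, 1, 2, 1, 7, 1, 1, 2, 4, 11, 2, 2, 1, 18, 1, 2, 2, 11, 4, 2, 1, 1, 7, 1, 2, 1, 3, 7, 58]
Period length = 30

30


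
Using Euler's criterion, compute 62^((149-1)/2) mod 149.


p = 149 is prime and the exponent is (p-1)/2 = 74, so by Euler's criterion 62^74 = (62/149) = +1 or -1 mod 149.
Compute by square-and-multiply:
  74 = 64 + 8 + 2 (binary 1001010)
  Repeated squaring mod 149: 62^1 = 62, 62^2 = 119, 62^4 = 6, 62^8 = 36, 62^16 = 104, 62^32 = 88, 62^64 = 145
  62^74 = 62^64 * 62^8 * 62^2 = 145 * 36 * 119 mod 149
    145 * 36 = 5220 = 5 mod 149
    5 * 119 = 595 = 148 mod 149
  62^74 = 148 mod 149
Result 148 = p - 1 = -1 mod 149: 62 is a quadratic non-residue mod 149. As a residue in [0, p-1] the value is 148.
62^74 mod 149 = 148

148


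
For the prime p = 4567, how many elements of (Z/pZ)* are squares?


For prime p, the number of non-zero quadratic residues is (p-1)/2.
= (4567-1)/2
= 2283

2283


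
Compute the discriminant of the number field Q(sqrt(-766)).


For K = Q(sqrt(d)) with d squarefree: disc(K) = d if d = 1 mod 4, and disc(K) = 4d if d = 2 or 3 mod 4.
Here d = -766, and d mod 4 = 2.
d = 2 mod 4, not 1 (O_K = Z[sqrt(d)]), so disc(K) = 4d = 4 * (-766) = -3064

-3064


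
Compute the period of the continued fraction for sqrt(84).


Run the CF algorithm for sqrt(84).
a_0 = floor(sqrt(84)) = 9; set m_0=0, q_0=1.
Recurrence: m' = q*a - m,  q' = (d - m'^2)/q,  a' = floor((a_0 + m')/q').
  step 1: m=9, q=3, a=6
  step 2: m=9, q=1, a=18
a_2 = 2*a_0 = 18, so the period closes here.
sqrt(84) = [9; 6, 18]
Period length = 2

2


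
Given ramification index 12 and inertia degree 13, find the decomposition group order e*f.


|D_P| = e * f
= 12 * 13
= 156

156


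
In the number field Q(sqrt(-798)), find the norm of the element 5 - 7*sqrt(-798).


N(a + b*sqrt(d)) = a^2 - d*b^2
= (5)^2 - (-798)*(-7)^2
= 25 + 39102
= 39127

39127


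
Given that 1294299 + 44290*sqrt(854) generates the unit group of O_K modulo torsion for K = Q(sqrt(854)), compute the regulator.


epsilon = 1294299 + 44290*sqrt(854)
= 2.5886e+06
R = ln(2.5886e+06)
= 14.7666

14.7666


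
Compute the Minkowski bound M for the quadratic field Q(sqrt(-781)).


d = -781, d mod 4 = 3, so disc(K) = 4d = -3124; |disc(K)| = 3124
Imaginary quadratic field, so n = 2, s = r2 = 1, r1 = 0
M = (n!/n^n) * (4/pi)^s * sqrt(|disc(K)|) = (2!/2^2) * (4/pi)^1 * sqrt(3124)
= 0.5 * 1.273240 * 55.892754
= 35.5824

35.5824


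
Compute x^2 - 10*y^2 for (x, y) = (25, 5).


x^2 - d*y^2
= 25^2 - 10*5^2
= 625 - 250
= 375

375


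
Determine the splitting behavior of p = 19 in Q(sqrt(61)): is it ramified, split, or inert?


K = Q(sqrt(61)). Since d mod 4 = 1, disc(K) = 61.
Check p | disc: 61 mod 19 = 4.
p does not divide disc. Compute Legendre symbol (d/p):
4^((19-1)/2) mod 19 = 1
(d/p) = 1, so p splits: (p) = P*P' with e=1, f=1, g=2.
Therefore p is split.

split


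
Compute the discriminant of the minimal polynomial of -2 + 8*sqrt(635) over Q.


The element -2 + 8*sqrt(635) has minimal polynomial:
x^2 + 4*x - 40636
Discriminant = (4)^2 - 4*(-40636)
= 16 + 162544
= 162560

162560


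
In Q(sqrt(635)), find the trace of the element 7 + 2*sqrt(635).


Tr(a + b*sqrt(d)) = (a + b*sqrt(d)) + (a - b*sqrt(d)) = 2a
= 2 * (7)
= 14

14


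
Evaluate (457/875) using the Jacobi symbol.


Compute (457/875) via quadratic reciprocity:
  reciprocity: (457/875) -> +(875/457)
  reduce: (418/457)
  pull out 2: (2/457) = +1  (since 457 mod 8 = 1)
  reciprocity: (209/457) -> +(457/209)
  reduce: (39/209)
  reciprocity: (39/209) -> +(209/39)
  reduce: (14/39)
  pull out 2: (2/39) = +1  (since 39 mod 8 = 7)
  reciprocity: (7/39) -> -(39/7)
  reduce: (4/7)
  pull out 2: (2/7) = +1  (since 7 mod 8 = 7)
  pull out 2: (2/7) = +1  (since 7 mod 8 = 7)
  (1/7) = 1
Product of signs = -1

-1


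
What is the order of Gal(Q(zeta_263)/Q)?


|Gal(Q(zeta_263)/Q)| = phi(263)
= 262

262


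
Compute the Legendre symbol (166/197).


p = 197 is prime, so compute (166/197) with the reciprocity algorithm (Jacobi-symbol steps: pull out 2s via (2/n), flip via reciprocity, reduce):
  pull out 2: (2/197) = -1  (since 197 mod 8 = 5)
  reciprocity: (83/197) -> +(197/83)
  reduce: (31/83)
  reciprocity: (31/83) -> -(83/31)
  reduce: (21/31)
  reciprocity: (21/31) -> +(31/21)
  reduce: (10/21)
  pull out 2: (2/21) = -1  (since 21 mod 8 = 5)
  reciprocity: (5/21) -> +(21/5)
  reduce: (1/5)
  (1/5) = 1
Product of signs = -1
(166/197) = -1

-1


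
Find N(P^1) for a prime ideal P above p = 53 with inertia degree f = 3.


N(P^a) = p^(a*f)
= 53^(1*3)
= 53^3
= 148877

148877


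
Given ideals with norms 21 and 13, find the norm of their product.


N(IJ) = N(I) * N(J)
= 21 * 13
= 273

273


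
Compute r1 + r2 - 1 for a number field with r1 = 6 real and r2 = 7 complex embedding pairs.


By Dirichlet's unit theorem:
rank = r1 + r2 - 1
= 6 + 7 - 1
= 12

12


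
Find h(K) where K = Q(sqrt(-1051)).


K = Q(sqrt(-1051)). d mod 4 = 1, so D = disc(K) = d = -1051
h(K) equals the number of primitive reduced positive-definite forms (a, b, c) = a*x^2 + b*x*y + c*y^2 with b^2 - 4ac = D,
where reduced means |b| <= a <= c, with b >= 0 whenever |b| = a or a = c, and primitive means gcd(a, b, c) = 1.
Reduced forces 3a^2 <= |D| = 1051, so 1 <= a <= 18; b must have the parity of D, and c = (b^2 - D)/(4a) must be an integer >= a.
Enumerate a = 1..18, b in [-a, a]:
  a=1: (1, 1, 263)  [1]
  a=2..4: none
  a=5: (5, -3, 53), (5, 3, 53)  [2]
  a=6..10: none
  a=11: (11, -7, 25), (11, 7, 25)  [2]
  a=12..18: none
Total reduced forms: 1 + 2 + 2 = 5
h = 5

5


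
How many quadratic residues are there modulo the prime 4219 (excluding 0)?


For prime p, the number of non-zero quadratic residues is (p-1)/2.
= (4219-1)/2
= 2109

2109


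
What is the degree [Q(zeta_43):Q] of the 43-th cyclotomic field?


The degree equals Euler's totient phi(43).
43 = 43
phi(43) = 42

42


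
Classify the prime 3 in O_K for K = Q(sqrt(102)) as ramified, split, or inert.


K = Q(sqrt(102)). Since d mod 4 = 2, disc(K) = 408.
Check p | disc: 408 mod 3 = 0.
p divides disc, so p ramifies: (p) = P^2 with e=2, f=1, g=1.
Therefore p is ramified.

ramified


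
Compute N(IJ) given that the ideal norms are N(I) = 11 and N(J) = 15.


N(IJ) = N(I) * N(J)
= 11 * 15
= 165

165


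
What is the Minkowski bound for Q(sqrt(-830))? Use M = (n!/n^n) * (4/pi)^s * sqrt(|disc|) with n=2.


d = -830, d mod 4 = 2, so disc(K) = 4d = -3320; |disc(K)| = 3320
Imaginary quadratic field, so n = 2, s = r2 = 1, r1 = 0
M = (n!/n^n) * (4/pi)^s * sqrt(|disc(K)|) = (2!/2^2) * (4/pi)^1 * sqrt(3320)
= 0.5 * 1.273240 * 57.619441
= 36.6817

36.6817


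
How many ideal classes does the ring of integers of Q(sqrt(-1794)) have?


K = Q(sqrt(-1794)). d mod 4 = 2, so D = disc(K) = 4d = -7176
h(K) equals the number of primitive reduced positive-definite forms (a, b, c) = a*x^2 + b*x*y + c*y^2 with b^2 - 4ac = D,
where reduced means |b| <= a <= c, with b >= 0 whenever |b| = a or a = c, and primitive means gcd(a, b, c) = 1.
Reduced forces 3a^2 <= |D| = 7176, so 1 <= a <= 48; b must have the parity of D, and c = (b^2 - D)/(4a) must be an integer >= a.
Enumerate a = 1..48, b in [-a, a]:
  a=1: (1, 0, 1794)  [1]
  a=2: (2, 0, 897)  [1]
  a=3: (3, 0, 598)  [1]
  a=4: none
  a=5: (5, -2, 359), (5, 2, 359)  [2]
  a=6: (6, 0, 299)  [1]
  a=7..9: none
  a=10: (10, -8, 181), (10, 8, 181)  [2]
  a=11..12: none
  a=13: (13, 0, 138)  [1]
  a=14: none
  a=15: (15, -12, 122), (15, 12, 122)  [2]
  a=16: none
  a=17: (17, -10, 107), (17, 10, 107)  [2]
  a=18: none
  a=19: (19, -14, 97), (19, 14, 97)  [2]
  a=20..22: none
  a=23: (23, 0, 78)  [1]
  a=24: none
  a=25: (25, -18, 75), (25, 18, 75)  [2]
  a=26: (26, 0, 69)  [1]
  a=27..28: none
  a=29: (29, -4, 62), (29, 4, 62)  [2]
  a=30: (30, -12, 61), (30, 12, 61)  [2]
  a=31: (31, -4, 58), (31, 4, 58)  [2]
  a=32..33: none
  a=34: (34, -24, 57), (34, 24, 57)  [2]
  a=35..37: none
  a=38: (38, -24, 51), (38, 24, 51)  [2]
  a=39: (39, 0, 46)  [1]
  a=40: none
  a=41: (41, -32, 50), (41, 32, 50)  [2]
  a=42..48: none
Total reduced forms: 1 + 1 + 1 + 2 + 1 + 2 + 1 + 2 + 2 + 2 + 1 + 2 + 1 + 2 + 2 + 2 + 2 + 2 + 1 + 2 = 32
h = 32

32


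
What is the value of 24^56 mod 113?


p = 113 is prime and the exponent is (p-1)/2 = 56, so by Euler's criterion 24^56 = (24/113) = +1 or -1 mod 113.
Compute by square-and-multiply:
  56 = 32 + 16 + 8 (binary 111000)
  Repeated squaring mod 113: 24^1 = 24, 24^2 = 11, 24^4 = 8, 24^8 = 64, 24^16 = 28, 24^32 = 106
  24^56 = 24^32 * 24^16 * 24^8 = 106 * 28 * 64 mod 113
    106 * 28 = 2968 = 30 mod 113
    30 * 64 = 1920 = 112 mod 113
  24^56 = 112 mod 113
Result 112 = p - 1 = -1 mod 113: 24 is a quadratic non-residue mod 113. As a residue in [0, p-1] the value is 112.
24^56 mod 113 = 112

112


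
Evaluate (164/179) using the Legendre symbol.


p = 179 is prime, so compute (164/179) with the reciprocity algorithm (Jacobi-symbol steps: pull out 2s via (2/n), flip via reciprocity, reduce):
  pull out 2: (2/179) = -1  (since 179 mod 8 = 3)
  pull out 2: (2/179) = -1  (since 179 mod 8 = 3)
  reciprocity: (41/179) -> +(179/41)
  reduce: (15/41)
  reciprocity: (15/41) -> +(41/15)
  reduce: (11/15)
  reciprocity: (11/15) -> -(15/11)
  reduce: (4/11)
  pull out 2: (2/11) = -1  (since 11 mod 8 = 3)
  pull out 2: (2/11) = -1  (since 11 mod 8 = 3)
  (1/11) = 1
Product of signs = -1
(164/179) = -1

-1


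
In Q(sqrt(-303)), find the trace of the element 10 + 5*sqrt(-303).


Tr(a + b*sqrt(d)) = (a + b*sqrt(d)) + (a - b*sqrt(d)) = 2a
= 2 * (10)
= 20

20


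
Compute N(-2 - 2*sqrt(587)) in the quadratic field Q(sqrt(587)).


N(a + b*sqrt(d)) = a^2 - d*b^2
= (-2)^2 - (587)*(-2)^2
= 4 - 2348
= -2344

-2344


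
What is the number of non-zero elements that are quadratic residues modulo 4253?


For prime p, the number of non-zero quadratic residues is (p-1)/2.
= (4253-1)/2
= 2126

2126


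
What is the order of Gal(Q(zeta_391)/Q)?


|Gal(Q(zeta_391)/Q)| = phi(391)
= 352

352


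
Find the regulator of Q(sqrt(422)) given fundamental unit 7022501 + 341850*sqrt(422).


epsilon = 7022501 + 341850*sqrt(422)
= 1.4045e+07
R = ln(1.4045e+07)
= 16.4578

16.4578


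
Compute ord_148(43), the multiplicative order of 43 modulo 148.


We want ord_148(43), the smallest k >= 1 with 43^k = 1 mod 148.
n = 148 = 2^2 * 37, phi(148) = 72; the order divides phi(n).
Divisors of 72: 1, 2, 3, 4, 6, 8, 9, 12, 18, 24, 36, 72
Repeated squaring mod 148: 43^1 = 43, 43^2 = 73, 43^4 = 1, 43^8 = 1, 43^16 = 1, 43^32 = 1, 43^64 = 1
Test divisors in increasing order:
  k=1: 43^1 = 43 mod 148
  k=2: 43^2 = 73 mod 148
  k=3: 43^3 = 73 * 43 = 31 mod 148
  k=4: 43^4 = 1 mod 148  <- first divisor giving 1
Order = 4

4


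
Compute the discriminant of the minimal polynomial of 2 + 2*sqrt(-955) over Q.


The element 2 + 2*sqrt(-955) has minimal polynomial:
x^2 - 4*x + 3824
Discriminant = (-4)^2 - 4*(3824)
= 16 - 15296
= -15280

-15280


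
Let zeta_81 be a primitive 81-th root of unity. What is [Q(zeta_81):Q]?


The degree equals Euler's totient phi(81).
81 = 3^4
phi(81) = 54

54


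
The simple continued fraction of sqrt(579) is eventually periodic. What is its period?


Run the CF algorithm for sqrt(579).
a_0 = floor(sqrt(579)) = 24; set m_0=0, q_0=1.
Recurrence: m' = q*a - m,  q' = (d - m'^2)/q,  a' = floor((a_0 + m')/q').
  step 1: m=24, q=3, a=16
  step 2: m=24, q=1, a=48
a_2 = 2*a_0 = 48, so the period closes here.
sqrt(579) = [24; 16, 48]
Period length = 2

2


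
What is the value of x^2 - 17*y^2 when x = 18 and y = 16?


x^2 - d*y^2
= 18^2 - 17*16^2
= 324 - 4352
= -4028

-4028


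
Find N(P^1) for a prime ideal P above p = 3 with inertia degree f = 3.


N(P^a) = p^(a*f)
= 3^(1*3)
= 3^3
= 27

27


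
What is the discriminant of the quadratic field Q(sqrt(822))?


For K = Q(sqrt(d)) with d squarefree: disc(K) = d if d = 1 mod 4, and disc(K) = 4d if d = 2 or 3 mod 4.
Here d = 822, and d mod 4 = 2.
d = 2 mod 4, not 1 (O_K = Z[sqrt(d)]), so disc(K) = 4d = 4 * (822) = 3288

3288


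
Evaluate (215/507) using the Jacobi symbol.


Compute (215/507) via quadratic reciprocity:
  reciprocity: (215/507) -> -(507/215)
  reduce: (77/215)
  reciprocity: (77/215) -> +(215/77)
  reduce: (61/77)
  reciprocity: (61/77) -> +(77/61)
  reduce: (16/61)
  pull out 2: (2/61) = -1  (since 61 mod 8 = 5)
  pull out 2: (2/61) = -1  (since 61 mod 8 = 5)
  pull out 2: (2/61) = -1  (since 61 mod 8 = 5)
  pull out 2: (2/61) = -1  (since 61 mod 8 = 5)
  (1/61) = 1
Product of signs = -1

-1


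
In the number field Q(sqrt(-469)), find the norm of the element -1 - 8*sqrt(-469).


N(a + b*sqrt(d)) = a^2 - d*b^2
= (-1)^2 - (-469)*(-8)^2
= 1 + 30016
= 30017

30017


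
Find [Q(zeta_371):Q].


The degree equals Euler's totient phi(371).
371 = 7 * 53
phi(371) = 312

312


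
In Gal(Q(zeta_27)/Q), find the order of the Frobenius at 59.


The Frobenius at p in Gal(Q(zeta_n)/Q) = (Z/nZ)* is the class of p, so its order is ord_27(59), the smallest k >= 1 with 59^k = 1 mod 27.
n = 27 = 3^3, phi(27) = 18; the order divides phi(n).
Divisors of 18: 1, 2, 3, 6, 9, 18
Repeated squaring mod 27: 59^1 = 5, 59^2 = 25, 59^4 = 4, 59^8 = 16, 59^16 = 13
Test divisors in increasing order:
  k=1: 59^1 = 5 mod 27
  k=2: 59^2 = 25 mod 27
  k=3: 59^3 = 25 * 5 = 17 mod 27
  k=6: 59^6 = 4 * 25 = 19 mod 27
  k=9: 59^9 = 16 * 5 = 26 mod 27
  k=18: 59^18 = 13 * 25 = 1 mod 27  <- first divisor giving 1
Order = 18

18


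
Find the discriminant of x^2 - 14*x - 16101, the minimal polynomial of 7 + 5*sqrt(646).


The element 7 + 5*sqrt(646) has minimal polynomial:
x^2 - 14*x - 16101
Discriminant = (-14)^2 - 4*(-16101)
= 196 + 64404
= 64600

64600


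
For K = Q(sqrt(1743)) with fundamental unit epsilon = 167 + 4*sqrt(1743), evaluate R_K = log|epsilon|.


epsilon = 167 + 4*sqrt(1743)
= 333.9970
R = ln(333.9970)
= 5.8111

5.8111


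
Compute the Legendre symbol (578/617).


p = 617 is prime, so compute (578/617) with the reciprocity algorithm (Jacobi-symbol steps: pull out 2s via (2/n), flip via reciprocity, reduce):
  pull out 2: (2/617) = +1  (since 617 mod 8 = 1)
  reciprocity: (289/617) -> +(617/289)
  reduce: (39/289)
  reciprocity: (39/289) -> +(289/39)
  reduce: (16/39)
  pull out 2: (2/39) = +1  (since 39 mod 8 = 7)
  pull out 2: (2/39) = +1  (since 39 mod 8 = 7)
  pull out 2: (2/39) = +1  (since 39 mod 8 = 7)
  pull out 2: (2/39) = +1  (since 39 mod 8 = 7)
  (1/39) = 1
Product of signs = 1
(578/617) = 1

1


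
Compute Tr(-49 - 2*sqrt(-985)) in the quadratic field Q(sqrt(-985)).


Tr(a + b*sqrt(d)) = (a + b*sqrt(d)) + (a - b*sqrt(d)) = 2a
= 2 * (-49)
= -98

-98


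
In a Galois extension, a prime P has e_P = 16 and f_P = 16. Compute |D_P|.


|D_P| = e * f
= 16 * 16
= 256

256


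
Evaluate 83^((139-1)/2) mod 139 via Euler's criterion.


p = 139 is prime and the exponent is (p-1)/2 = 69, so by Euler's criterion 83^69 = (83/139) = +1 or -1 mod 139.
Compute by square-and-multiply:
  69 = 64 + 4 + 1 (binary 1000101)
  Repeated squaring mod 139: 83^1 = 83, 83^2 = 78, 83^4 = 107, 83^8 = 51, 83^16 = 99, 83^32 = 71, 83^64 = 37
  83^69 = 83^64 * 83^4 * 83^1 = 37 * 107 * 83 mod 139
    37 * 107 = 3959 = 67 mod 139
    67 * 83 = 5561 = 1 mod 139
  83^69 = 1 mod 139
Result 1: 83 is a quadratic residue mod 139.
83^69 mod 139 = 1

1
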